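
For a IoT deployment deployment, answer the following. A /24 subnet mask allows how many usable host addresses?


Given: subnet mask /24
Host bits = 32 - 24 = 8
Total addresses = 2^8 = 256
Usable hosts = 256 - 2 (network + broadcast) = 254

254


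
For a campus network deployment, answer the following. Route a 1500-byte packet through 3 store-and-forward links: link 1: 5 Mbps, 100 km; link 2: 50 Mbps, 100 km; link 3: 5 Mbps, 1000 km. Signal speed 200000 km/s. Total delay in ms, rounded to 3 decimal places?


Packet = 1500 bytes = 12000 bits. Store-and-forward: sum (t_trans + t_prop) per link.
Link 1: t_trans = 12000/(5*10^6) s = 2.4000 ms; t_prop = 100/200000 s = 0.5000 ms; subtotal = 2.9000 ms
Link 2: t_trans = 12000/(50*10^6) s = 0.2400 ms; t_prop = 100/200000 s = 0.5000 ms; subtotal = 0.7400 ms
Link 3: t_trans = 12000/(5*10^6) s = 2.4000 ms; t_prop = 1000/200000 s = 5.0000 ms; subtotal = 7.4000 ms
End-to-end = 2.9000 + 0.7400 + 7.4000 = 11.0400 ms -> 11.040 ms (3 dp)

11.040


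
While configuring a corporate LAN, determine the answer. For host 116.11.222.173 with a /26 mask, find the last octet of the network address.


Given: IP = 116.11.222.173, prefix = /26
Subnet mask = 255.255.255.192
Last octet of IP: 173
Last octet of mask: 192
Network last octet = 173 AND 192 = 128

128


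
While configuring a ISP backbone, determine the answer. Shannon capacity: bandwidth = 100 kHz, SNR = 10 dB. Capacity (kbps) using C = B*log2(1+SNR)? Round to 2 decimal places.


Given: B = 100 kHz, SNR = 10 dB
SNR linear = 10^(10/10) = 10
1 + SNR = 11
log2(11) = 3.4594316186
C = 100 * 1000 * 3.4594316186 = 345943.1619 bps
C = 345.943162 kbps -> 345.94 kbps (2 dp)

345.94


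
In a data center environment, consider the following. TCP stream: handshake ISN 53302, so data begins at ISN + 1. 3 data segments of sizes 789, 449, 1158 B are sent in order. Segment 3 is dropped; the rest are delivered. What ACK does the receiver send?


SYN uses sequence number 53302; first data byte = ISN + 1 = 53303.
Segment 1: SEQ = 53303, len = 789 B, covers [53303, 54091]
Segment 2: SEQ = 54092, len = 449 B, covers [54092, 54540]
Segment 3: SEQ = 54541, len = 1158 B, covers [54541, 55698] [LOST]
In-order data received: bytes [53303, 54540] (segments 1..2).
Segment 3 missing -> gap begins at byte 54541.
Cumulative ACK = next expected in-order byte = 53303 + 789 + 449 = 54541

54541


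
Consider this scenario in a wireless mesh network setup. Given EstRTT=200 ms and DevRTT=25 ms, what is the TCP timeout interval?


Given: EstRTT = 200 ms, DevRTT = 25 ms
Timeout = EstRTT + 4 * DevRTT
4 * DevRTT = 4 * 25 = 100
Timeout = 200 + 100 = 300 ms

300


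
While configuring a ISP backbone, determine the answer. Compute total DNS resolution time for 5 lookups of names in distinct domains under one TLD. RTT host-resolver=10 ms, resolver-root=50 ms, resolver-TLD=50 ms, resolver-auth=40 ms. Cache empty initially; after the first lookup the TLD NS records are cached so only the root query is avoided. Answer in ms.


Lookup 1 (cold cache): local + root + TLD + auth = 10 + 50 + 50 + 40 = 150 ms
Lookups 2..5 (TLD NS cached -> skip root; new domain -> still ask TLD and auth): local + TLD + auth = 10 + 50 + 40 = 100 ms each
Remaining 4 lookups: 4 * 100 = 400 ms
Total = 150 + 400 = 550 ms

550


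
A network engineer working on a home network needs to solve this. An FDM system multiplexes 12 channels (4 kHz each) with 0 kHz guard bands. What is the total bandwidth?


Given: 12 channels, 4 kHz each, guard = 0 kHz
Channel bandwidth = 12 * 4 = 48 kHz
Guard bands = 11 gaps * 0 kHz = 0 kHz
Total = 48 + 0 = 48 kHz

48


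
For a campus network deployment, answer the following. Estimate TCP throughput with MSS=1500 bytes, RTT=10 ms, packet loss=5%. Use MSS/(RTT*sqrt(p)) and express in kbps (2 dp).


Given: MSS = 1500 bytes, RTT = 10 ms, loss = 5%
RTT in seconds = 10 / 1000 = 0.01
Loss rate = 5% = 0.05
sqrt(loss) = sqrt(0.05) = 0.223606797750
Throughput (bytes/s) = 1500 / (0.01 * 0.223606797750) = 670820.3932
Throughput (kbps) = 670820.3932 * 8 / 1000 = 5366.563146 -> 5366.56 kbps (2 dp)

5366.56


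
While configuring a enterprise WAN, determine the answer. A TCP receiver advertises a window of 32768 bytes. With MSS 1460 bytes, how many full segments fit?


Given: RWND = 32768 bytes, MSS = 1460 bytes
Full segments = floor(RWND / MSS)
Full segments = floor(32768 / 1460)
Full segments = floor(22.4438) = 22

22


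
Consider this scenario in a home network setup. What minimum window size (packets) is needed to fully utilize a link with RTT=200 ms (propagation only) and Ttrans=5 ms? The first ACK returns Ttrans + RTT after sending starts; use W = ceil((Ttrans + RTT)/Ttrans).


Given: Ttrans = 5 ms, RTT = 200 ms (= 2 * Tprop, Tprop = 100 ms)
Time until first ACK returns = Ttrans + RTT = 5 + 200 = 205 ms
Need W * Ttrans >= Ttrans + RTT  ->  W >= (Ttrans + RTT) / Ttrans
(Ttrans + RTT) / Ttrans = 205 / 5 = 41
W_min = ceil(41) = 41

41


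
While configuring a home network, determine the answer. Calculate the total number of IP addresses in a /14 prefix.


Given: CIDR prefix /14
Host bits = 32 - 14 = 18
Total addresses = 2^18 = 262144

262144


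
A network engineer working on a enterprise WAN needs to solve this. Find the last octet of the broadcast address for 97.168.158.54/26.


Given: IP = 97.168.158.54, prefix = /26
Host bits = 32 - 26 = 6
Network last octet = 54 AND mask = 0
Host part size = 2^6 - 1 = 63
Broadcast last octet = 0 OR 63 = 63

63


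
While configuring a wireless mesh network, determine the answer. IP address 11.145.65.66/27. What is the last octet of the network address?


Given: IP = 11.145.65.66, prefix = /27
Subnet mask = 255.255.255.224
Last octet of IP: 66
Last octet of mask: 224
Network last octet = 66 AND 224 = 64

64


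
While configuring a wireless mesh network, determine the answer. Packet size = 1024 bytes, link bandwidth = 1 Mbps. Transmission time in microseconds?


Given: packet = 1024 bytes, bandwidth = 1 Mbps
Packet in bits = 1024 * 8 = 8192 bits
Bandwidth = 1 * 10^6 = 1000000 bps
Time = 8192 / 1000000 seconds
Time in us = 8192 * 10^6 / 1000000 = 8192

8192


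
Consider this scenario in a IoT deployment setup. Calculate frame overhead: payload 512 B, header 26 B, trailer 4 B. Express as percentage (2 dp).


Given: payload = 512 B, header = 26 B, trailer = 4 B
Overhead bytes = header + trailer = 26 + 4 = 30
Total frame = payload + overhead = 512 + 30 = 542
Overhead % = 30 / 542 * 100 = 5.5351% -> 5.54% (2 dp)

5.54


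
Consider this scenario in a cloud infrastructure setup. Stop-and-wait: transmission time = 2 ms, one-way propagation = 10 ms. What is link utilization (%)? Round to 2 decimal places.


Given: Ttrans = 2 ms, Tprop = 10 ms
RTT = 2 * Tprop = 2 * 10 = 20 ms
U = Ttrans / (Ttrans + RTT)
U = 2 / (2 + 20)
U = 2 / 22 = 0.090909
U% = 9.09%

9.09


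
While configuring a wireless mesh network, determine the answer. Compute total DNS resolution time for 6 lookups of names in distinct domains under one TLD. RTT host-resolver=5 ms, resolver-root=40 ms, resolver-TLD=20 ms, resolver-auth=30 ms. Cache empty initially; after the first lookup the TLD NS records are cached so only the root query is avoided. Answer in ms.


Lookup 1 (cold cache): local + root + TLD + auth = 5 + 40 + 20 + 30 = 95 ms
Lookups 2..6 (TLD NS cached -> skip root; new domain -> still ask TLD and auth): local + TLD + auth = 5 + 20 + 30 = 55 ms each
Remaining 5 lookups: 5 * 55 = 275 ms
Total = 95 + 275 = 370 ms

370


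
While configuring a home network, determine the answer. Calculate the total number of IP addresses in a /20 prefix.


Given: CIDR prefix /20
Host bits = 32 - 20 = 12
Total addresses = 2^12 = 4096

4096


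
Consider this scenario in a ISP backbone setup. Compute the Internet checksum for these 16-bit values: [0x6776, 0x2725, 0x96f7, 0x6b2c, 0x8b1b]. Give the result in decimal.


Given words: [0x6776, 0x2725, 0x96f7, 0x6b2c, 0x8b1b]
Step 1: Sum all words
Raw sum = 26486 + 10021 + 38647 + 27436 + 35611 = 138201
Step 2: Fold carry: (7129 + 2) = 7131
One's complement = ~7131 & 0xFFFF = 58404

58404


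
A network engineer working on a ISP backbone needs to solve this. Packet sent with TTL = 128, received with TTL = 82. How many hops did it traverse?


Given: initial TTL = 128, received TTL = 82
Hops = initial TTL - received TTL
Hops = 128 - 82 = 46

46


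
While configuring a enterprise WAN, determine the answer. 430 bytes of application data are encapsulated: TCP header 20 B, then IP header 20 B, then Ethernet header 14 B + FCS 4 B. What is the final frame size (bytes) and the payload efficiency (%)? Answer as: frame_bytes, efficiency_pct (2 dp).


TCP segment = 430 + 20 = 450 B
IP packet = 450 + 20 = 470 B
Ethernet frame = 470 + 14 + 4 = 488 B
Efficiency = app / frame = 430 / 488 = 0.881148 = 88.1148% -> 88.11% (2 dp)

488, 88.11


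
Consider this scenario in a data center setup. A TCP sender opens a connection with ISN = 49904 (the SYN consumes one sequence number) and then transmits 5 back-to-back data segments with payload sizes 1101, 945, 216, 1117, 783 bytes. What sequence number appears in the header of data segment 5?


The SYN occupies sequence number ISN = 49904, so the first data byte is ISN + 1 = 49905.
SEQ of data segment i = (ISN + 1) + sum of payload sizes of segments 1..i-1.
Segment 1: SEQ = 49905, payload = 1101 bytes
Segment 2: SEQ = 51006, payload = 945 bytes
Segment 3: SEQ = 51951, payload = 216 bytes
Segment 4: SEQ = 52167, payload = 1117 bytes
Segment 5: SEQ = 53284, payload = 783 bytes
SEQ of segment 5 = 49905 + 1101 + 945 + 216 + 1117 = 53284

53284


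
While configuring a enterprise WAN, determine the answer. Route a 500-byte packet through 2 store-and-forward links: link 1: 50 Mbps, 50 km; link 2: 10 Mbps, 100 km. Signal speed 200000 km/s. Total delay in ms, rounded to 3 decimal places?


Packet = 500 bytes = 4000 bits. Store-and-forward: sum (t_trans + t_prop) per link.
Link 1: t_trans = 4000/(50*10^6) s = 0.0800 ms; t_prop = 50/200000 s = 0.2500 ms; subtotal = 0.3300 ms
Link 2: t_trans = 4000/(10*10^6) s = 0.4000 ms; t_prop = 100/200000 s = 0.5000 ms; subtotal = 0.9000 ms
End-to-end = 0.3300 + 0.9000 = 1.2300 ms -> 1.230 ms (3 dp)

1.230


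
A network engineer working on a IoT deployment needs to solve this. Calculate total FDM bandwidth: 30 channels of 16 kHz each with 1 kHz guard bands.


Given: 30 channels, 16 kHz each, guard = 1 kHz
Channel bandwidth = 30 * 16 = 480 kHz
Guard bands = 29 gaps * 1 kHz = 29 kHz
Total = 480 + 29 = 509 kHz

509


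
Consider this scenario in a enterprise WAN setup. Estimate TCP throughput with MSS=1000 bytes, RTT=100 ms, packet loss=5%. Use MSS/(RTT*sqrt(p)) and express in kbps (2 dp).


Given: MSS = 1000 bytes, RTT = 100 ms, loss = 5%
RTT in seconds = 100 / 1000 = 0.1
Loss rate = 5% = 0.05
sqrt(loss) = sqrt(0.05) = 0.223606797750
Throughput (bytes/s) = 1000 / (0.1 * 0.223606797750) = 44721.3595
Throughput (kbps) = 44721.3595 * 8 / 1000 = 357.770876 -> 357.77 kbps (2 dp)

357.77


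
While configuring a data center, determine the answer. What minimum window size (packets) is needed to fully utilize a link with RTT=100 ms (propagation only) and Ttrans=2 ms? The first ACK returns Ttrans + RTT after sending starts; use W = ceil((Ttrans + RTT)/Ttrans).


Given: Ttrans = 2 ms, RTT = 100 ms (= 2 * Tprop, Tprop = 50 ms)
Time until first ACK returns = Ttrans + RTT = 2 + 100 = 102 ms
Need W * Ttrans >= Ttrans + RTT  ->  W >= (Ttrans + RTT) / Ttrans
(Ttrans + RTT) / Ttrans = 102 / 2 = 51
W_min = ceil(51) = 51

51


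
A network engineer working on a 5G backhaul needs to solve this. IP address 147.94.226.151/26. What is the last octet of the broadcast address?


Given: IP = 147.94.226.151, prefix = /26
Host bits = 32 - 26 = 6
Network last octet = 151 AND mask = 128
Host part size = 2^6 - 1 = 63
Broadcast last octet = 128 OR 63 = 191

191


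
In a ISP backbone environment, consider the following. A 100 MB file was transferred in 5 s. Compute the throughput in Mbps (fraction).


Given: file = 100 MB, time = 5 s
File in Mb = 100 * 8 = 800 Mb
Throughput = 800 / 5 Mbps
Throughput = 160 Mbps

160


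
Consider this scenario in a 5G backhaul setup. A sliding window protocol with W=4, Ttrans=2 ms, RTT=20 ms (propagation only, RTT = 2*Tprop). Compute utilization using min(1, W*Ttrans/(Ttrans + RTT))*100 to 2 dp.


Given: W = 4, Ttrans = 2 ms, RTT = 20 ms (= 2 * Tprop, Tprop = 10 ms)
Cycle time = Ttrans + RTT = 2 + 20 = 22 ms (first packet sent until its ACK returns)
W * Ttrans = 4 * 2 = 8 ms of sending per cycle
W * Ttrans / (Ttrans + RTT) = 8 / 22 = 0.363636
U = min(1, 0.363636) = 0.363636
U% = 36.36%

36.36


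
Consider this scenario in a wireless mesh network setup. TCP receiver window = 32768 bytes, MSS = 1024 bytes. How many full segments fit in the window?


Given: RWND = 32768 bytes, MSS = 1024 bytes
Full segments = floor(RWND / MSS)
Full segments = floor(32768 / 1024)
Full segments = floor(32.0) = 32

32


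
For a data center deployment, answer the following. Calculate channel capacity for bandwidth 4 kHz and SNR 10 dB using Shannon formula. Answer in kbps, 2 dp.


Given: B = 4 kHz, SNR = 10 dB
SNR linear = 10^(10/10) = 10
1 + SNR = 11
log2(11) = 3.4594316186
C = 4 * 1000 * 3.4594316186 = 13837.7265 bps
C = 13.837726 kbps -> 13.84 kbps (2 dp)

13.84


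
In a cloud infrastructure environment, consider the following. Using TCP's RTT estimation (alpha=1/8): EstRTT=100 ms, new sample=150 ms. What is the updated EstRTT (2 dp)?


Given: EstRTT = 100 ms, SampleRTT = 150 ms, alpha = 1/8
New EstRTT = (1 - alpha) * EstRTT + alpha * SampleRTT
(7/8) * 100 = 87.5
(1/8) * 150 = 18.75
New EstRTT = 87.5 + 18.75 = 106.25 ms -> 106.25 ms (2 dp)

106.25


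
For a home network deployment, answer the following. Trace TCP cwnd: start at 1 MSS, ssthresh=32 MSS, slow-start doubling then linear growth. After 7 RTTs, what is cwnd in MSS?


RTT 0: cwnd = 1 MSS (initial)
RTT 1: cwnd = 2 MSS (slow start, doubled)
RTT 2: cwnd = 4 MSS (slow start, doubled)
RTT 3: cwnd = 8 MSS (slow start, doubled)
RTT 4: cwnd = 16 MSS (slow start, doubled)
RTT 5: cwnd = 32 MSS (slow start, doubled)
RTT 6: cwnd = 33 MSS (congestion avoidance, +1)
RTT 7: cwnd = 34 MSS (congestion avoidance, +1)

34


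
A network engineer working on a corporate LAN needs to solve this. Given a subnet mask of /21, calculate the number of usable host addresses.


Given: subnet mask /21
Host bits = 32 - 21 = 11
Total addresses = 2^11 = 2048
Usable hosts = 2048 - 2 (network + broadcast) = 2046

2046


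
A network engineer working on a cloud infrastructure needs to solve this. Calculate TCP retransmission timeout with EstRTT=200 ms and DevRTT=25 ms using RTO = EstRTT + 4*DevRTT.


Given: EstRTT = 200 ms, DevRTT = 25 ms
Timeout = EstRTT + 4 * DevRTT
4 * DevRTT = 4 * 25 = 100
Timeout = 200 + 100 = 300 ms

300


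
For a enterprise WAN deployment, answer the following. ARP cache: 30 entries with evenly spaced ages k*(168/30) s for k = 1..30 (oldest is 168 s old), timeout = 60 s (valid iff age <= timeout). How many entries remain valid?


Ages are k * 168/30 s for k = 1..30 (spacing = 5.6000 s).
Entry k is valid iff k * 168/30 <= 60 iff k <= 30 * 60 / 168 = 10.7143
n_valid = floor(10.7143) = 10
(n_stale = 30 - 10 = 20)

10


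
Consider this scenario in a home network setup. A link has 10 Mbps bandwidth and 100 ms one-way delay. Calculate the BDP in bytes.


Given: bandwidth = 10 Mbps, delay = 100 ms
BDP in bits = 10 * 10^6 * 100 / 1000
BDP in bits = 1000000
BDP in bytes = 1000000 / 8 = 125000

125000


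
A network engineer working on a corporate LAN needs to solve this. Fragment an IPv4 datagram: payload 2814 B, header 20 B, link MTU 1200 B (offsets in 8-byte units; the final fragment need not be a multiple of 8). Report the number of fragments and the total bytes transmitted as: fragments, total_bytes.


Max data per non-final fragment = floor((MTU - header)/8)*8 = floor((1200 - 20)/8)*8 = floor(1180/8)*8 = 1176 B
Final fragment needs no 8-byte alignment: it can carry up to MTU - header = 1180 B
Non-final fragments needed = ceil((payload - 1180) / 1176) = ceil(1634/1176) = ceil(1.3895) = 2
Number of fragments = 2 + 1 = 3
Fragment sizes (data): 2 * 1176 B + 462 B (last, 462 <= 1180 OK)
Total bytes sent = payload + n_frags * header = 2814 + 3*20 = 2814 + 60 = 2874 B

3, 2874


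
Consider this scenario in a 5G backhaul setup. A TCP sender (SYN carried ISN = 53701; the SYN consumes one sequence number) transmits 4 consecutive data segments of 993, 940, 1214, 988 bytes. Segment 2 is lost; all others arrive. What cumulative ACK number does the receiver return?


SYN uses sequence number 53701; first data byte = ISN + 1 = 53702.
Segment 1: SEQ = 53702, len = 993 B, covers [53702, 54694]
Segment 2: SEQ = 54695, len = 940 B, covers [54695, 55634] [LOST]
Segment 3: SEQ = 55635, len = 1214 B, covers [55635, 56848]
Segment 4: SEQ = 56849, len = 988 B, covers [56849, 57836]
In-order data received: bytes [53702, 54694] (segments 1..1).
Segment 2 missing -> gap begins at byte 54695; later segments buffered out of order.
Cumulative ACK = next expected in-order byte = 53702 + 993 = 54695

54695


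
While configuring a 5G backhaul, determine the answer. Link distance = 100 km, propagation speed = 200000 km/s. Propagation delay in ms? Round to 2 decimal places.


Given: distance = 100 km, speed = 200000 km/s
Delay = distance / speed = 100 / 200000 seconds
Delay in ms = 100 * 1000 / 200000
Delay = 0.5000 ms
Rounded to 2 dp = 0.50 ms

0.50


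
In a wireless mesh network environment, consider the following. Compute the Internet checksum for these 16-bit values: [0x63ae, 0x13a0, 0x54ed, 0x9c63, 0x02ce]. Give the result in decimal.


Given words: [0x63ae, 0x13a0, 0x54ed, 0x9c63, 0x02ce]
Step 1: Sum all words
Raw sum = 25518 + 5024 + 21741 + 40035 + 718 = 93036
Step 2: Fold carry: (27500 + 1) = 27501
One's complement = ~27501 & 0xFFFF = 38034

38034


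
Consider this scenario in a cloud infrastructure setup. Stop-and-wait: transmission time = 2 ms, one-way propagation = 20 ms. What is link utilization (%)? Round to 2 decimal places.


Given: Ttrans = 2 ms, Tprop = 20 ms
RTT = 2 * Tprop = 2 * 20 = 40 ms
U = Ttrans / (Ttrans + RTT)
U = 2 / (2 + 40)
U = 2 / 42 = 0.047619
U% = 4.76%

4.76


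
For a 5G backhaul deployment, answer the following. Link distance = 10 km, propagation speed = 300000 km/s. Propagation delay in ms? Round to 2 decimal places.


Given: distance = 10 km, speed = 300000 km/s
Delay = distance / speed = 10 / 300000 seconds
Delay in ms = 10 * 1000 / 300000
Delay = 0.0333 ms
Rounded to 2 dp = 0.03 ms

0.03


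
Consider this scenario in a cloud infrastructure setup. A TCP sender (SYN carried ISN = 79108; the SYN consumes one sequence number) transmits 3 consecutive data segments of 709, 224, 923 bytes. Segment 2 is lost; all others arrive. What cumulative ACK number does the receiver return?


SYN uses sequence number 79108; first data byte = ISN + 1 = 79109.
Segment 1: SEQ = 79109, len = 709 B, covers [79109, 79817]
Segment 2: SEQ = 79818, len = 224 B, covers [79818, 80041] [LOST]
Segment 3: SEQ = 80042, len = 923 B, covers [80042, 80964]
In-order data received: bytes [79109, 79817] (segments 1..1).
Segment 2 missing -> gap begins at byte 79818; later segments buffered out of order.
Cumulative ACK = next expected in-order byte = 79109 + 709 = 79818

79818


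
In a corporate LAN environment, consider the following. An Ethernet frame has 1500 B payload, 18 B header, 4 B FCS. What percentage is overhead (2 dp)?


Given: payload = 1500 B, header = 18 B, trailer = 4 B
Overhead bytes = header + trailer = 18 + 4 = 22
Total frame = payload + overhead = 1500 + 22 = 1522
Overhead % = 22 / 1522 * 100 = 1.4455% -> 1.45% (2 dp)

1.45


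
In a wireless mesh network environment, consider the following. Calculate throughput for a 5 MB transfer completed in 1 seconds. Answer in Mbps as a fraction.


Given: file = 5 MB, time = 1 s
File in Mb = 5 * 8 = 40 Mb
Throughput = 40 / 1 Mbps
Throughput = 40 Mbps

40


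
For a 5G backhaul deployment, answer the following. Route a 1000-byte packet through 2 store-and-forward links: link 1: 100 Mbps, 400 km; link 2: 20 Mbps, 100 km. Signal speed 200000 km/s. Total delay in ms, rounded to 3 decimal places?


Packet = 1000 bytes = 8000 bits. Store-and-forward: sum (t_trans + t_prop) per link.
Link 1: t_trans = 8000/(100*10^6) s = 0.0800 ms; t_prop = 400/200000 s = 2.0000 ms; subtotal = 2.0800 ms
Link 2: t_trans = 8000/(20*10^6) s = 0.4000 ms; t_prop = 100/200000 s = 0.5000 ms; subtotal = 0.9000 ms
End-to-end = 2.0800 + 0.9000 = 2.9800 ms -> 2.980 ms (3 dp)

2.980


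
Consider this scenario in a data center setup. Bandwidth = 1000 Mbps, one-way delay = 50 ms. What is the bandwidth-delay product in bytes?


Given: bandwidth = 1000 Mbps, delay = 50 ms
BDP in bits = 1000 * 10^6 * 50 / 1000
BDP in bits = 50000000
BDP in bytes = 50000000 / 8 = 6250000

6250000


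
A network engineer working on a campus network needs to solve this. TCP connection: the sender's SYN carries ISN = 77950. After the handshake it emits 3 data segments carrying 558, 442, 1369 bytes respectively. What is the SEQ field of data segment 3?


The SYN occupies sequence number ISN = 77950, so the first data byte is ISN + 1 = 77951.
SEQ of data segment i = (ISN + 1) + sum of payload sizes of segments 1..i-1.
Segment 1: SEQ = 77951, payload = 558 bytes
Segment 2: SEQ = 78509, payload = 442 bytes
Segment 3: SEQ = 78951, payload = 1369 bytes
SEQ of segment 3 = 77951 + 558 + 442 = 78951

78951


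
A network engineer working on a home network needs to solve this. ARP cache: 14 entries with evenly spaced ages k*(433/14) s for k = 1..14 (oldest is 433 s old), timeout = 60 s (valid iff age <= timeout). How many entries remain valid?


Ages are k * 433/14 s for k = 1..14 (spacing = 30.9286 s).
Entry k is valid iff k * 433/14 <= 60 iff k <= 14 * 60 / 433 = 1.9400
n_valid = floor(1.9400) = 1
(n_stale = 14 - 1 = 13)

1


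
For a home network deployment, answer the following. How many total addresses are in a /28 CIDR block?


Given: CIDR prefix /28
Host bits = 32 - 28 = 4
Total addresses = 2^4 = 16

16


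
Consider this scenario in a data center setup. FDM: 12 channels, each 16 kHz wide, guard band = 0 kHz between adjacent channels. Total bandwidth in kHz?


Given: 12 channels, 16 kHz each, guard = 0 kHz
Channel bandwidth = 12 * 16 = 192 kHz
Guard bands = 11 gaps * 0 kHz = 0 kHz
Total = 192 + 0 = 192 kHz

192


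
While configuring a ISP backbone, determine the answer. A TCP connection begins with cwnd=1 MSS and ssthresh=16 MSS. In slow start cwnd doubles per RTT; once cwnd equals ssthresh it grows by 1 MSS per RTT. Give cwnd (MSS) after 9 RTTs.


RTT 0: cwnd = 1 MSS (initial)
RTT 1: cwnd = 2 MSS (slow start, doubled)
RTT 2: cwnd = 4 MSS (slow start, doubled)
RTT 3: cwnd = 8 MSS (slow start, doubled)
RTT 4: cwnd = 16 MSS (slow start, doubled)
RTT 5: cwnd = 17 MSS (congestion avoidance, +1)
RTT 6: cwnd = 18 MSS (congestion avoidance, +1)
RTT 7: cwnd = 19 MSS (congestion avoidance, +1)
RTT 8: cwnd = 20 MSS (congestion avoidance, +1)
RTT 9: cwnd = 21 MSS (congestion avoidance, +1)

21


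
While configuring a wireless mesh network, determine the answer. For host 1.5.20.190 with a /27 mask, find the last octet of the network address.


Given: IP = 1.5.20.190, prefix = /27
Subnet mask = 255.255.255.224
Last octet of IP: 190
Last octet of mask: 224
Network last octet = 190 AND 224 = 160

160


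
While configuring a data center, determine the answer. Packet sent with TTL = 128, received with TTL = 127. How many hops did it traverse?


Given: initial TTL = 128, received TTL = 127
Hops = initial TTL - received TTL
Hops = 128 - 127 = 1

1


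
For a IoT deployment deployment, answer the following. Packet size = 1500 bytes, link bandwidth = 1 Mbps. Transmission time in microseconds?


Given: packet = 1500 bytes, bandwidth = 1 Mbps
Packet in bits = 1500 * 8 = 12000 bits
Bandwidth = 1 * 10^6 = 1000000 bps
Time = 12000 / 1000000 seconds
Time in us = 12000 * 10^6 / 1000000 = 12000

12000


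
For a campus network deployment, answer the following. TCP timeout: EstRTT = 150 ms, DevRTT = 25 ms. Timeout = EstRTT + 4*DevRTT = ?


Given: EstRTT = 150 ms, DevRTT = 25 ms
Timeout = EstRTT + 4 * DevRTT
4 * DevRTT = 4 * 25 = 100
Timeout = 150 + 100 = 250 ms

250


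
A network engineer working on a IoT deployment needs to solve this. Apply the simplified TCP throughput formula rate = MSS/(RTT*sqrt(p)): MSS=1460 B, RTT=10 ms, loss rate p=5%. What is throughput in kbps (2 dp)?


Given: MSS = 1460 bytes, RTT = 10 ms, loss = 5%
RTT in seconds = 10 / 1000 = 0.01
Loss rate = 5% = 0.05
sqrt(loss) = sqrt(0.05) = 0.223606797750
Throughput (bytes/s) = 1460 / (0.01 * 0.223606797750) = 652931.8494
Throughput (kbps) = 652931.8494 * 8 / 1000 = 5223.454795 -> 5223.45 kbps (2 dp)

5223.45


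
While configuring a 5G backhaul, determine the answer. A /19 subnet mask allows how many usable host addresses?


Given: subnet mask /19
Host bits = 32 - 19 = 13
Total addresses = 2^13 = 8192
Usable hosts = 8192 - 2 (network + broadcast) = 8190

8190


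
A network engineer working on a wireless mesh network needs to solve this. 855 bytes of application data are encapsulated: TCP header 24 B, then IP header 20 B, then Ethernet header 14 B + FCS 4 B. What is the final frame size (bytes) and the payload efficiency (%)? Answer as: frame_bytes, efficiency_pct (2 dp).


TCP segment = 855 + 24 = 879 B
IP packet = 879 + 20 = 899 B
Ethernet frame = 899 + 14 + 4 = 917 B
Efficiency = app / frame = 855 / 917 = 0.932388 = 93.2388% -> 93.24% (2 dp)

917, 93.24


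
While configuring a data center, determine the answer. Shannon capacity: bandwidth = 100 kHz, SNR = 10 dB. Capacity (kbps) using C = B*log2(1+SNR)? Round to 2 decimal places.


Given: B = 100 kHz, SNR = 10 dB
SNR linear = 10^(10/10) = 10
1 + SNR = 11
log2(11) = 3.4594316186
C = 100 * 1000 * 3.4594316186 = 345943.1619 bps
C = 345.943162 kbps -> 345.94 kbps (2 dp)

345.94


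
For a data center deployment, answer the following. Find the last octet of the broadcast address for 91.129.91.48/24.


Given: IP = 91.129.91.48, prefix = /24
Host bits = 32 - 24 = 8
Network last octet = 48 AND mask = 0
Host part size = 2^8 - 1 = 255
Broadcast last octet = 0 OR 255 = 255

255


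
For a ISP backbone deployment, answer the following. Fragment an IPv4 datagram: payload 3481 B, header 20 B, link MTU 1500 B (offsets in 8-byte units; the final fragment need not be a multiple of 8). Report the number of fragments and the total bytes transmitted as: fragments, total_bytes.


Max data per non-final fragment = floor((MTU - header)/8)*8 = floor((1500 - 20)/8)*8 = floor(1480/8)*8 = 1480 B
Final fragment needs no 8-byte alignment: it can carry up to MTU - header = 1480 B
Non-final fragments needed = ceil((payload - 1480) / 1480) = ceil(2001/1480) = ceil(1.3520) = 2
Number of fragments = 2 + 1 = 3
Fragment sizes (data): 2 * 1480 B + 521 B (last, 521 <= 1480 OK)
Total bytes sent = payload + n_frags * header = 3481 + 3*20 = 3481 + 60 = 3541 B

3, 3541


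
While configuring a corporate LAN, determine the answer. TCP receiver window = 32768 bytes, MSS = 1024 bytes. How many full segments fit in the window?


Given: RWND = 32768 bytes, MSS = 1024 bytes
Full segments = floor(RWND / MSS)
Full segments = floor(32768 / 1024)
Full segments = floor(32.0) = 32

32


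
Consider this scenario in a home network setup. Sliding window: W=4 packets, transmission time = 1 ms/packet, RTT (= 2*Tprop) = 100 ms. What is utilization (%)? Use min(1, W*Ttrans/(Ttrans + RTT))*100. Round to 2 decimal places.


Given: W = 4, Ttrans = 1 ms, RTT = 100 ms (= 2 * Tprop, Tprop = 50 ms)
Cycle time = Ttrans + RTT = 1 + 100 = 101 ms (first packet sent until its ACK returns)
W * Ttrans = 4 * 1 = 4 ms of sending per cycle
W * Ttrans / (Ttrans + RTT) = 4 / 101 = 0.039604
U = min(1, 0.039604) = 0.039604
U% = 3.96%

3.96


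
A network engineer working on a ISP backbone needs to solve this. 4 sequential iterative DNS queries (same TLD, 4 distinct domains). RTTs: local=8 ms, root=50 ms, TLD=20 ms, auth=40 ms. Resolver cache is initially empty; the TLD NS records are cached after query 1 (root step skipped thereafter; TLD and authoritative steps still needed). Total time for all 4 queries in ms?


Lookup 1 (cold cache): local + root + TLD + auth = 8 + 50 + 20 + 40 = 118 ms
Lookups 2..4 (TLD NS cached -> skip root; new domain -> still ask TLD and auth): local + TLD + auth = 8 + 20 + 40 = 68 ms each
Remaining 3 lookups: 3 * 68 = 204 ms
Total = 118 + 204 = 322 ms

322


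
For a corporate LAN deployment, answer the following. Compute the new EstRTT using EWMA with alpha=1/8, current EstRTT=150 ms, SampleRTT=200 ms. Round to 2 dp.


Given: EstRTT = 150 ms, SampleRTT = 200 ms, alpha = 1/8
New EstRTT = (1 - alpha) * EstRTT + alpha * SampleRTT
(7/8) * 150 = 131.25
(1/8) * 200 = 25
New EstRTT = 131.25 + 25 = 156.25 ms -> 156.25 ms (2 dp)

156.25


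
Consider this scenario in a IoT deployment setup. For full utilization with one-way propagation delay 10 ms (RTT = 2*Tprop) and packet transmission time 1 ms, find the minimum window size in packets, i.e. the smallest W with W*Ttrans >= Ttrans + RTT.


Given: Ttrans = 1 ms, RTT = 20 ms (= 2 * Tprop, Tprop = 10 ms)
Time until first ACK returns = Ttrans + RTT = 1 + 20 = 21 ms
Need W * Ttrans >= Ttrans + RTT  ->  W >= (Ttrans + RTT) / Ttrans
(Ttrans + RTT) / Ttrans = 21 / 1 = 21
W_min = ceil(21) = 21

21


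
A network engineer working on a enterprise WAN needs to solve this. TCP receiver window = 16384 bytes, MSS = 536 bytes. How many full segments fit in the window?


Given: RWND = 16384 bytes, MSS = 536 bytes
Full segments = floor(RWND / MSS)
Full segments = floor(16384 / 536)
Full segments = floor(30.5672) = 30

30


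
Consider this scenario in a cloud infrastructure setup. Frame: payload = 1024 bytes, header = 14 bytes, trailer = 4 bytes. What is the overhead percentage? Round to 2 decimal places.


Given: payload = 1024 B, header = 14 B, trailer = 4 B
Overhead bytes = header + trailer = 14 + 4 = 18
Total frame = payload + overhead = 1024 + 18 = 1042
Overhead % = 18 / 1042 * 100 = 1.7274% -> 1.73% (2 dp)

1.73


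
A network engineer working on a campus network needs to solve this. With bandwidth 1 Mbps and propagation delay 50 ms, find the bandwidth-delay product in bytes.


Given: bandwidth = 1 Mbps, delay = 50 ms
BDP in bits = 1 * 10^6 * 50 / 1000
BDP in bits = 50000
BDP in bytes = 50000 / 8 = 6250

6250


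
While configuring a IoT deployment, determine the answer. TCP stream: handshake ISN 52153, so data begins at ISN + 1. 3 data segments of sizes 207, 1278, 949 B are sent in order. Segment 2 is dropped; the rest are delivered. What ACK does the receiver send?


SYN uses sequence number 52153; first data byte = ISN + 1 = 52154.
Segment 1: SEQ = 52154, len = 207 B, covers [52154, 52360]
Segment 2: SEQ = 52361, len = 1278 B, covers [52361, 53638] [LOST]
Segment 3: SEQ = 53639, len = 949 B, covers [53639, 54587]
In-order data received: bytes [52154, 52360] (segments 1..1).
Segment 2 missing -> gap begins at byte 52361; later segments buffered out of order.
Cumulative ACK = next expected in-order byte = 52154 + 207 = 52361

52361


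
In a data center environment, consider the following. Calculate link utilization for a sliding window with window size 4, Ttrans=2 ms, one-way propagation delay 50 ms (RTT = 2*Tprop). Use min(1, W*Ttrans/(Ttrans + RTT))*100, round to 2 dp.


Given: W = 4, Ttrans = 2 ms, RTT = 100 ms (= 2 * Tprop, Tprop = 50 ms)
Cycle time = Ttrans + RTT = 2 + 100 = 102 ms (first packet sent until its ACK returns)
W * Ttrans = 4 * 2 = 8 ms of sending per cycle
W * Ttrans / (Ttrans + RTT) = 8 / 102 = 0.078431
U = min(1, 0.078431) = 0.078431
U% = 7.84%

7.84


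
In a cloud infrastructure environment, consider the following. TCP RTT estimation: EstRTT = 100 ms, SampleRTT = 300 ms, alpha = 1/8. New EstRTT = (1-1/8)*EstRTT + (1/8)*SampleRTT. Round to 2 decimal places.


Given: EstRTT = 100 ms, SampleRTT = 300 ms, alpha = 1/8
New EstRTT = (1 - alpha) * EstRTT + alpha * SampleRTT
(7/8) * 100 = 87.5
(1/8) * 300 = 37.5
New EstRTT = 87.5 + 37.5 = 125 ms -> 125.00 ms (2 dp)

125.00


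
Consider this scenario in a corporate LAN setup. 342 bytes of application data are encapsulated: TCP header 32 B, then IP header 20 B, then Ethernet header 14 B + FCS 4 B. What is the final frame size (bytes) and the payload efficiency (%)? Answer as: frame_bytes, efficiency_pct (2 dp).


TCP segment = 342 + 32 = 374 B
IP packet = 374 + 20 = 394 B
Ethernet frame = 394 + 14 + 4 = 412 B
Efficiency = app / frame = 342 / 412 = 0.830097 = 83.0097% -> 83.01% (2 dp)

412, 83.01


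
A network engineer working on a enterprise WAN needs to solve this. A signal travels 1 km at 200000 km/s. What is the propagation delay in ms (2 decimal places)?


Given: distance = 1 km, speed = 200000 km/s
Delay = distance / speed = 1 / 200000 seconds
Delay in ms = 1 * 1000 / 200000
Delay = 0.0050 ms
Rounded to 2 dp = 0.01 ms

0.01


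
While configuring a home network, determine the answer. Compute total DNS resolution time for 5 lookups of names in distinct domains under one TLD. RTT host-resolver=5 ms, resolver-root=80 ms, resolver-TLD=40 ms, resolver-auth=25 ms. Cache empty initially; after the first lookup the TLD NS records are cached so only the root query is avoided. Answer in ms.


Lookup 1 (cold cache): local + root + TLD + auth = 5 + 80 + 40 + 25 = 150 ms
Lookups 2..5 (TLD NS cached -> skip root; new domain -> still ask TLD and auth): local + TLD + auth = 5 + 40 + 25 = 70 ms each
Remaining 4 lookups: 4 * 70 = 280 ms
Total = 150 + 280 = 430 ms

430


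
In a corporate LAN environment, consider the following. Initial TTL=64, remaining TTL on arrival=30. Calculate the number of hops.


Given: initial TTL = 64, received TTL = 30
Hops = initial TTL - received TTL
Hops = 64 - 30 = 34

34


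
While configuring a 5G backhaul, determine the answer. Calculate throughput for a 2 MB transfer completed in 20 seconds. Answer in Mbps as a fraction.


Given: file = 2 MB, time = 20 s
File in Mb = 2 * 8 = 16 Mb
Throughput = 16 / 20 Mbps
Throughput = 4/5 Mbps

4/5


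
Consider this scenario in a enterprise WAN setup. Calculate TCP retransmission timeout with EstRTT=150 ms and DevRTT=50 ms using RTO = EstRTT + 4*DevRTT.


Given: EstRTT = 150 ms, DevRTT = 50 ms
Timeout = EstRTT + 4 * DevRTT
4 * DevRTT = 4 * 50 = 200
Timeout = 150 + 200 = 350 ms

350


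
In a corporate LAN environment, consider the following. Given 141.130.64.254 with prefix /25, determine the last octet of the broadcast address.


Given: IP = 141.130.64.254, prefix = /25
Host bits = 32 - 25 = 7
Network last octet = 254 AND mask = 128
Host part size = 2^7 - 1 = 127
Broadcast last octet = 128 OR 127 = 255

255


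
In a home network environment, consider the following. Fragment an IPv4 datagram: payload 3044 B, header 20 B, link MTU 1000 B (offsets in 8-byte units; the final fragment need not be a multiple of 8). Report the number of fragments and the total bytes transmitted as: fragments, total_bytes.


Max data per non-final fragment = floor((MTU - header)/8)*8 = floor((1000 - 20)/8)*8 = floor(980/8)*8 = 976 B
Final fragment needs no 8-byte alignment: it can carry up to MTU - header = 980 B
Non-final fragments needed = ceil((payload - 980) / 976) = ceil(2064/976) = ceil(2.1148) = 3
Number of fragments = 3 + 1 = 4
Fragment sizes (data): 3 * 976 B + 116 B (last, 116 <= 980 OK)
Total bytes sent = payload + n_frags * header = 3044 + 4*20 = 3044 + 80 = 3124 B

4, 3124


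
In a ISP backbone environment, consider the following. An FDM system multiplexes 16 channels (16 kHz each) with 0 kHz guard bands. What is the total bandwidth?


Given: 16 channels, 16 kHz each, guard = 0 kHz
Channel bandwidth = 16 * 16 = 256 kHz
Guard bands = 15 gaps * 0 kHz = 0 kHz
Total = 256 + 0 = 256 kHz

256


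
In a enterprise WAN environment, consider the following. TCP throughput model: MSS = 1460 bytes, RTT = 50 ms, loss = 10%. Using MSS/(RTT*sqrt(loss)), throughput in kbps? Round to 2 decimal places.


Given: MSS = 1460 bytes, RTT = 50 ms, loss = 10%
RTT in seconds = 50 / 1000 = 0.05
Loss rate = 10% = 0.1
sqrt(loss) = sqrt(0.1) = 0.316227766017
Throughput (bytes/s) = 1460 / (0.05 * 0.316227766017) = 92338.5077
Throughput (kbps) = 92338.5077 * 8 / 1000 = 738.708061 -> 738.71 kbps (2 dp)

738.71


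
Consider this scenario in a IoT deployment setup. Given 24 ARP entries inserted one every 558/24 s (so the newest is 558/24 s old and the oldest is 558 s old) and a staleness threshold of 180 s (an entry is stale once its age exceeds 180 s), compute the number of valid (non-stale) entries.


Ages are k * 558/24 s for k = 1..24 (spacing = 23.2500 s).
Entry k is valid iff k * 558/24 <= 180 iff k <= 24 * 180 / 558 = 7.7419
n_valid = floor(7.7419) = 7
(n_stale = 24 - 7 = 17)

7


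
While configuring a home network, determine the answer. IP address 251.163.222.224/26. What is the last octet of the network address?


Given: IP = 251.163.222.224, prefix = /26
Subnet mask = 255.255.255.192
Last octet of IP: 224
Last octet of mask: 192
Network last octet = 224 AND 192 = 192

192


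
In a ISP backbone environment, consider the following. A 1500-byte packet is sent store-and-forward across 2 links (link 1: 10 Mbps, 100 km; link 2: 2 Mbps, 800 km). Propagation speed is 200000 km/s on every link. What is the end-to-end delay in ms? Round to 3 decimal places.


Packet = 1500 bytes = 12000 bits. Store-and-forward: sum (t_trans + t_prop) per link.
Link 1: t_trans = 12000/(10*10^6) s = 1.2000 ms; t_prop = 100/200000 s = 0.5000 ms; subtotal = 1.7000 ms
Link 2: t_trans = 12000/(2*10^6) s = 6.0000 ms; t_prop = 800/200000 s = 4.0000 ms; subtotal = 10.0000 ms
End-to-end = 1.7000 + 10.0000 = 11.7000 ms -> 11.700 ms (3 dp)

11.700


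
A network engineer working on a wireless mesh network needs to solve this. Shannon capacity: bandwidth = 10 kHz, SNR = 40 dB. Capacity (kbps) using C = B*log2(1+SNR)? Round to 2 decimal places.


Given: B = 10 kHz, SNR = 40 dB
SNR linear = 10^(40/10) = 10000
1 + SNR = 10001
log2(10001) = 13.2878566418
C = 10 * 1000 * 13.2878566418 = 132878.5664 bps
C = 132.878566 kbps -> 132.88 kbps (2 dp)

132.88


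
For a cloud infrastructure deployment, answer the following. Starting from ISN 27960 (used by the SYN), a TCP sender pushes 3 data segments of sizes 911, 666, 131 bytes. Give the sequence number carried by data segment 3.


The SYN occupies sequence number ISN = 27960, so the first data byte is ISN + 1 = 27961.
SEQ of data segment i = (ISN + 1) + sum of payload sizes of segments 1..i-1.
Segment 1: SEQ = 27961, payload = 911 bytes
Segment 2: SEQ = 28872, payload = 666 bytes
Segment 3: SEQ = 29538, payload = 131 bytes
SEQ of segment 3 = 27961 + 911 + 666 = 29538

29538


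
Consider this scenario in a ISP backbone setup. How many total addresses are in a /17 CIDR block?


Given: CIDR prefix /17
Host bits = 32 - 17 = 15
Total addresses = 2^15 = 32768

32768


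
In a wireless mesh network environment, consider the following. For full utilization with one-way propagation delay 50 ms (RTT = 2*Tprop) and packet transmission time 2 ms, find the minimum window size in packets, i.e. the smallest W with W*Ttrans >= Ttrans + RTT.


Given: Ttrans = 2 ms, RTT = 100 ms (= 2 * Tprop, Tprop = 50 ms)
Time until first ACK returns = Ttrans + RTT = 2 + 100 = 102 ms
Need W * Ttrans >= Ttrans + RTT  ->  W >= (Ttrans + RTT) / Ttrans
(Ttrans + RTT) / Ttrans = 102 / 2 = 51
W_min = ceil(51) = 51

51


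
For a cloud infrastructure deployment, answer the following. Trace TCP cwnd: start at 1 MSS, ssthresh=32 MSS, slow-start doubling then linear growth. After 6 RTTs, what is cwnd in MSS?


RTT 0: cwnd = 1 MSS (initial)
RTT 1: cwnd = 2 MSS (slow start, doubled)
RTT 2: cwnd = 4 MSS (slow start, doubled)
RTT 3: cwnd = 8 MSS (slow start, doubled)
RTT 4: cwnd = 16 MSS (slow start, doubled)
RTT 5: cwnd = 32 MSS (slow start, doubled)
RTT 6: cwnd = 33 MSS (congestion avoidance, +1)

33
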